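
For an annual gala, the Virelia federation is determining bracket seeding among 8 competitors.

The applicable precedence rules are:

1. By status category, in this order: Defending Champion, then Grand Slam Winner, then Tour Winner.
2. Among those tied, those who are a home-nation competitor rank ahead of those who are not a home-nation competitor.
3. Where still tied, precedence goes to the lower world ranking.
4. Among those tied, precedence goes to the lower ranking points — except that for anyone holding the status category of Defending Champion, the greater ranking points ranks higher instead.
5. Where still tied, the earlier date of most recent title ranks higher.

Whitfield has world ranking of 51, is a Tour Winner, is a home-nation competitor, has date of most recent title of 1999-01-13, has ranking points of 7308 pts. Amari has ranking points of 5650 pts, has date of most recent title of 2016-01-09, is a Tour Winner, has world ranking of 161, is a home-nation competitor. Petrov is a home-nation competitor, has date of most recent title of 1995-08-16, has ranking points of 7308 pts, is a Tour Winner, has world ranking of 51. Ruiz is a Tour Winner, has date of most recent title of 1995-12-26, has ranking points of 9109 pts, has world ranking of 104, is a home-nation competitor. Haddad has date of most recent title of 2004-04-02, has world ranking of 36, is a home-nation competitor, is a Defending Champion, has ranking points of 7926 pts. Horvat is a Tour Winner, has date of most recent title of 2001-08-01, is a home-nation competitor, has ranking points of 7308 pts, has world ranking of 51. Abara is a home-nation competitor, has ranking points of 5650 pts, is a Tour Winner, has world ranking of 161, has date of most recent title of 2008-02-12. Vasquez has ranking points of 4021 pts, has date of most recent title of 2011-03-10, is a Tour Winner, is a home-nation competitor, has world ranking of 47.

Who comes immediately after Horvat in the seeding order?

By status category: Haddad (Defending Champion); then Vasquez, Petrov, Whitfield, Horvat, Ruiz, Abara and Amari (Tour Winner).
Vasquez, Petrov, Whitfield, Horvat, Ruiz, Abara and Amari are each a home-nation competitor, so the next rule applies.
Among Vasquez, Petrov, Whitfield, Horvat, Ruiz, Abara and Amari, by world ranking (lower first): Vasquez (47) before Petrov, Whitfield and Horvat (51) before Ruiz (104) before Abara and Amari (161).
Petrov, Whitfield and Horvat all have ranking points 7308 pts, so the next rule applies.
Among Petrov, Whitfield and Horvat, by date of most recent title (earlier first): Petrov (1995-08-16) before Whitfield (1999-01-13) before Horvat (2001-08-01).
Abara and Amari both have ranking points 5650 pts, so the next rule applies.
Among Abara and Amari, by date of most recent title (earlier first): Abara (2008-02-12) before Amari (2016-01-09).
Order: Haddad, Vasquez, Petrov, Whitfield, Horvat, Ruiz, Abara, Amari.

Ruiz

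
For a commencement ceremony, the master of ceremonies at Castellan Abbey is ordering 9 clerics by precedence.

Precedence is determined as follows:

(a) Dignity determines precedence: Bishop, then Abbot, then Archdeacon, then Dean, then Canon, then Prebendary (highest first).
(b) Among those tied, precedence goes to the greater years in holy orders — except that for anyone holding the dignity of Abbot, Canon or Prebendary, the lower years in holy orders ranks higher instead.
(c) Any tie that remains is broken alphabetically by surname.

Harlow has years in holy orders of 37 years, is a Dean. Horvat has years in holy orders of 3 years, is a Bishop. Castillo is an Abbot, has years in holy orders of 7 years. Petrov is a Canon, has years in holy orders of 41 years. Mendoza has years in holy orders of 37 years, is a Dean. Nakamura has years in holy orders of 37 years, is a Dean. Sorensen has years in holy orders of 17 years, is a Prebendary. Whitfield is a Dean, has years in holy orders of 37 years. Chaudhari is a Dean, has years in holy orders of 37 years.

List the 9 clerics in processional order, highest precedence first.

By dignity: Horvat (Bishop); then Castillo (Abbot); then Chaudhari, Harlow, Mendoza, Nakamura and Whitfield (Dean); then Petrov (Canon); then Sorensen (Prebendary).
Chaudhari, Harlow, Mendoza, Nakamura and Whitfield all have years in holy orders 37 years, so the next rule applies.
Among Chaudhari, Harlow, Mendoza, Nakamura and Whitfield, alphabetically by surname: Chaudhari before Harlow before Mendoza before Nakamura before Whitfield.
Full order: Horvat, Castillo, Chaudhari, Harlow, Mendoza, Nakamura, Whitfield, Petrov, Sorensen.

Horvat, Castillo, Chaudhari, Harlow, Mendoza, Nakamura, Whitfield, Petrov, Sorensen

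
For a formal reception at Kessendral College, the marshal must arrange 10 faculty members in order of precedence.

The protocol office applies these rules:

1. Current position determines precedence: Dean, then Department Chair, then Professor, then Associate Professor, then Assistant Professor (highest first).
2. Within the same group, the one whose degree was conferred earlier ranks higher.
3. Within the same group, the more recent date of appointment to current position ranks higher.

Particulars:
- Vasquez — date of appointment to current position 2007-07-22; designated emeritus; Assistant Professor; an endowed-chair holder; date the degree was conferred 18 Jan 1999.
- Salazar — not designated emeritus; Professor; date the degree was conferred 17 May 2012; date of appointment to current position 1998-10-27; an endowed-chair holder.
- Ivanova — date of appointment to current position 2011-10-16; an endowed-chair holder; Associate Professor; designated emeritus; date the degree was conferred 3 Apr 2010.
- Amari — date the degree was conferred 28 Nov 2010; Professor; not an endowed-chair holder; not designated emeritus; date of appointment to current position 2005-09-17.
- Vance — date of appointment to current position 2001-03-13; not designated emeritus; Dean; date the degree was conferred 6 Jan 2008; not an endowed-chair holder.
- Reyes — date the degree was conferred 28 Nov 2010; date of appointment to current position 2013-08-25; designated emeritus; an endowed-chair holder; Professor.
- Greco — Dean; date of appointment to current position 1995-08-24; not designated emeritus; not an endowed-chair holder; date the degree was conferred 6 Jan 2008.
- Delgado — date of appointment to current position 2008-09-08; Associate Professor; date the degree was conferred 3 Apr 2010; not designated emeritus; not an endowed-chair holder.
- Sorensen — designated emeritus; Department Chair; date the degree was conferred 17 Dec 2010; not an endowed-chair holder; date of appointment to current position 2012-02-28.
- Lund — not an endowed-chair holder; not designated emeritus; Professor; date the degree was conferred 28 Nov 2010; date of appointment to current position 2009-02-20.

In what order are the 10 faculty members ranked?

By current position: Vance and Greco (Dean); then Sorensen (Department Chair); then Reyes, Lund, Amari and Salazar (Professor); then Ivanova and Delgado (Associate Professor); then Vasquez (Assistant Professor).
Vance and Greco both have date the degree was conferred 6 Jan 2008, so the next rule applies.
Among Vance and Greco, by date of appointment to current position (later first): Vance (2001-03-13) before Greco (1995-08-24).
Among Reyes, Lund, Amari and Salazar, by date the degree was conferred (earlier first): Reyes, Lund and Amari (28 Nov 2010) before Salazar (17 May 2012).
Among Reyes, Lund and Amari, by date of appointment to current position (later first): Reyes (2013-08-25) before Lund (2009-02-20) before Amari (2005-09-17).
Ivanova and Delgado both have date the degree was conferred 3 Apr 2010, so the next rule applies.
Among Ivanova and Delgado, by date of appointment to current position (later first): Ivanova (2011-10-16) before Delgado (2008-09-08).
Full order: Vance, Greco, Sorensen, Reyes, Lund, Amari, Salazar, Ivanova, Delgado, Vasquez.

Vance, Greco, Sorensen, Reyes, Lund, Amari, Salazar, Ivanova, Delgado, Vasquez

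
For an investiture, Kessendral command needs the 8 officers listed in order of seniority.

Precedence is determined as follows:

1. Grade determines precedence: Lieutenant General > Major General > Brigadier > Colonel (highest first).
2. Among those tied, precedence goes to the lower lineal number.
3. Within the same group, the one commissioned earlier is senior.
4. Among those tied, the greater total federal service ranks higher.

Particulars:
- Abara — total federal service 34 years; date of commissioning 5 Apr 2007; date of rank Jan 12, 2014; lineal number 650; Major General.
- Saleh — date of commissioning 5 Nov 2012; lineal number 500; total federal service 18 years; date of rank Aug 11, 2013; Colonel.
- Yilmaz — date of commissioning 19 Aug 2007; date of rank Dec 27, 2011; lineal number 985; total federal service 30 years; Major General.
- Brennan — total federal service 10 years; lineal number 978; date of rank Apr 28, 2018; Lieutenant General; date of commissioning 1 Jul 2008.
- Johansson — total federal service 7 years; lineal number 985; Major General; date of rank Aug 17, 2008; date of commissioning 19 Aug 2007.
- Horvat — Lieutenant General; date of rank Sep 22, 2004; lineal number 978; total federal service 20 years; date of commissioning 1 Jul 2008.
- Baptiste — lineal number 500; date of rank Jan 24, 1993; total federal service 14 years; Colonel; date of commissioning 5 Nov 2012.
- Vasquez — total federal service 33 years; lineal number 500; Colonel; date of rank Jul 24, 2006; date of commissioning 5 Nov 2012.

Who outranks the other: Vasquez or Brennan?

By grade: Horvat and Brennan (Lieutenant General); then Abara, Yilmaz and Johansson (Major General); then Vasquez, Saleh and Baptiste (Colonel).
Horvat and Brennan both have lineal number 978, so the next rule applies.
Horvat and Brennan both have date of commissioning 1 Jul 2008, so the next rule applies.
Among Horvat and Brennan, by total federal service (higher first): Horvat (20 years) before Brennan (10 years).
Among Abara, Yilmaz and Johansson, by lineal number (lower first): Abara (650) before Yilmaz and Johansson (985).
Yilmaz and Johansson both have date of commissioning 19 Aug 2007, so the next rule applies.
Among Yilmaz and Johansson, by total federal service (higher first): Yilmaz (30 years) before Johansson (7 years).
Vasquez, Saleh and Baptiste all have lineal number 500, so the next rule applies.
Vasquez, Saleh and Baptiste all have date of commissioning 5 Nov 2012, so the next rule applies.
Among Vasquez, Saleh and Baptiste, by total federal service (higher first): Vasquez (33 years) before Saleh (18 years) before Baptiste (14 years).
So Brennan takes precedence.

Brennan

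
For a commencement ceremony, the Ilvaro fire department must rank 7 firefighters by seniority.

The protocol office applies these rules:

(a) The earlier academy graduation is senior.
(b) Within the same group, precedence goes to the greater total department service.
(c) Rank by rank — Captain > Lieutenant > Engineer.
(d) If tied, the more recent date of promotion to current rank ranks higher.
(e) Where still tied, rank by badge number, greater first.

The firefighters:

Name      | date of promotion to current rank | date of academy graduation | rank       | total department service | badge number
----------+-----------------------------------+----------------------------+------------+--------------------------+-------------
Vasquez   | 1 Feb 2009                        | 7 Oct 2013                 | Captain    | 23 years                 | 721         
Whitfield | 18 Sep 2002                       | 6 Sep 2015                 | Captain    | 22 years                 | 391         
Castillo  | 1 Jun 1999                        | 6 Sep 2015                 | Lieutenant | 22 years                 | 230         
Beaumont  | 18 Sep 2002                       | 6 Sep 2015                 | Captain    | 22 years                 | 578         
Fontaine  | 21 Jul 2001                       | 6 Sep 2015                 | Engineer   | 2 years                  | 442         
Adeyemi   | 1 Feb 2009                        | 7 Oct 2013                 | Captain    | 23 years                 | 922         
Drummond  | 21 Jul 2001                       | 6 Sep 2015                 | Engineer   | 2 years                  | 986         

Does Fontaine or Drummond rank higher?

By date of academy graduation (earlier first): Adeyemi and Vasquez (both 7 Oct 2013); then Beaumont, Whitfield, Castillo, Drummond and Fontaine (each 6 Sep 2015).
Adeyemi and Vasquez both have total department service 23 years, so the next rule applies.
Adeyemi and Vasquez are each Captain, so the next rule applies.
Adeyemi and Vasquez both have date of promotion to current rank 1 Feb 2009, so the next rule applies.
Among Adeyemi and Vasquez, by badge number (higher first): Adeyemi (922) before Vasquez (721).
Among Beaumont, Whitfield, Castillo, Drummond and Fontaine, by total department service (higher first): Beaumont, Whitfield and Castillo (22 years) before Drummond and Fontaine (2 years).
Among Beaumont, Whitfield and Castillo, by rank: Beaumont and Whitfield (Captain) before Castillo (Lieutenant).
Beaumont and Whitfield both have date of promotion to current rank 18 Sep 2002, so the next rule applies.
Among Beaumont and Whitfield, by badge number (higher first): Beaumont (578) before Whitfield (391).
Drummond and Fontaine are each Engineer, so the next rule applies.
Drummond and Fontaine both have date of promotion to current rank 21 Jul 2001, so the next rule applies.
Among Drummond and Fontaine, by badge number (higher first): Drummond (986) before Fontaine (442).
So Drummond takes precedence.

Drummond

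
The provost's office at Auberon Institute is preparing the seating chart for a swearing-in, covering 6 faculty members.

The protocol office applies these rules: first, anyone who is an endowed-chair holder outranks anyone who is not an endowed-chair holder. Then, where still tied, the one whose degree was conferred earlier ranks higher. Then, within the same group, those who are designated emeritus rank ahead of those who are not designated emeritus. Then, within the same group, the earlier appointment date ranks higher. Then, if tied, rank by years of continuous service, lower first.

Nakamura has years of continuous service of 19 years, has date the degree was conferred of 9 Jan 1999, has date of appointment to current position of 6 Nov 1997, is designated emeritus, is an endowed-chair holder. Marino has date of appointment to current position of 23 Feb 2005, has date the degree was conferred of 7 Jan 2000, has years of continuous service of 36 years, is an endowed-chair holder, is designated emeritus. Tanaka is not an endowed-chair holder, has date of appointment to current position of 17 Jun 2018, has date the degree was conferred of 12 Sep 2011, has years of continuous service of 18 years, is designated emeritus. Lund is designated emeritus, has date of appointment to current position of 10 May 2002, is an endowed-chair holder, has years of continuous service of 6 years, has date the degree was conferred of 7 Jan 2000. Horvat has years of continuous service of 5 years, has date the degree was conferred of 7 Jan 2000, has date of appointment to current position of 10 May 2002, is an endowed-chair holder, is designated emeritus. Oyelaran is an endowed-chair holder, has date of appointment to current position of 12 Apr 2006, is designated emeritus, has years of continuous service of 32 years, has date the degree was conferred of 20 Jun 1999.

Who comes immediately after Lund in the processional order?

Marino

By the first rule: Nakamura, Oyelaran, Horvat, Lund and Marino (each an endowed-chair holder); then Tanaka (not an endowed-chair holder).
Among Nakamura, Oyelaran, Horvat, Lund and Marino, by date the degree was conferred (earlier first): Nakamura (9 Jan 1999) before Oyelaran (20 Jun 1999) before Horvat, Lund and Marino (7 Jan 2000).
Horvat, Lund and Marino are each designated emeritus, so the next rule applies.
Among Horvat, Lund and Marino, by date of appointment to current position (earlier first): Horvat and Lund (10 May 2002) before Marino (23 Feb 2005).
Among Horvat and Lund, by years of continuous service (lower first): Horvat (5 years) before Lund (6 years).
Order: Nakamura, Oyelaran, Horvat, Lund, Marino, Tanaka.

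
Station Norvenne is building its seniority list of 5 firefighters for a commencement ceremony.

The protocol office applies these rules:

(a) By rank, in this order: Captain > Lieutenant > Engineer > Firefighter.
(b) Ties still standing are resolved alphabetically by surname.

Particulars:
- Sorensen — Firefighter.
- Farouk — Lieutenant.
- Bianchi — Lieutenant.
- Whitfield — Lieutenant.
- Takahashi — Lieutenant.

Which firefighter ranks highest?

Bianchi

By rank: Bianchi, Farouk, Takahashi and Whitfield (Lieutenant); then Sorensen (Firefighter).
Among Bianchi, Farouk, Takahashi and Whitfield, alphabetically by surname: Bianchi before Farouk before Takahashi before Whitfield.
Order: Bianchi, Farouk, Takahashi, Whitfield, Sorensen.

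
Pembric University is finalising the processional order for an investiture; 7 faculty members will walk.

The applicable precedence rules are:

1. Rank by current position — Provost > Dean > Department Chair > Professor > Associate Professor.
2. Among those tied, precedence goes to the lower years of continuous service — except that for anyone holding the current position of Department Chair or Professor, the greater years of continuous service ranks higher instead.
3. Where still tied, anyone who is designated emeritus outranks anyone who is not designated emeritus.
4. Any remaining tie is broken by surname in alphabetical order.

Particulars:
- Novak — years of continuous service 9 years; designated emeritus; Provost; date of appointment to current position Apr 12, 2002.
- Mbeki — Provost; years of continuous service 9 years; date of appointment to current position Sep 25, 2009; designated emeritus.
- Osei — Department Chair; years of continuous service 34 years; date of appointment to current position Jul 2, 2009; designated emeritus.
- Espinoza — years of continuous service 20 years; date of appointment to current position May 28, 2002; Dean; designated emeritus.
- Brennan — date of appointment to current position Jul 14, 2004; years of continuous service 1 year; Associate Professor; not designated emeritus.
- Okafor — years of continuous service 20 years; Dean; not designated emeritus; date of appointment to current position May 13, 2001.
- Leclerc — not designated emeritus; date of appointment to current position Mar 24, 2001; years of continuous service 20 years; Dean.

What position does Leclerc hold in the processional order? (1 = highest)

4

By current position: Mbeki and Novak (Provost); then Espinoza, Leclerc and Okafor (Dean); then Osei (Department Chair); then Brennan (Associate Professor).
Mbeki and Novak both have years of continuous service 9 years, so the next rule applies.
Mbeki and Novak are each designated emeritus, so the next rule applies.
Among Mbeki and Novak, alphabetically by surname: Mbeki before Novak.
Espinoza, Leclerc and Okafor all have years of continuous service 20 years, so the next rule applies.
Among Espinoza, Leclerc and Okafor, designated emeritus before not designated emeritus: Espinoza (designated emeritus) before Leclerc and Okafor (not designated emeritus).
Among Leclerc and Okafor, alphabetically by surname: Leclerc before Okafor.
Order: Mbeki, Novak, Espinoza, Leclerc, Okafor, Osei, Brennan. So position 4.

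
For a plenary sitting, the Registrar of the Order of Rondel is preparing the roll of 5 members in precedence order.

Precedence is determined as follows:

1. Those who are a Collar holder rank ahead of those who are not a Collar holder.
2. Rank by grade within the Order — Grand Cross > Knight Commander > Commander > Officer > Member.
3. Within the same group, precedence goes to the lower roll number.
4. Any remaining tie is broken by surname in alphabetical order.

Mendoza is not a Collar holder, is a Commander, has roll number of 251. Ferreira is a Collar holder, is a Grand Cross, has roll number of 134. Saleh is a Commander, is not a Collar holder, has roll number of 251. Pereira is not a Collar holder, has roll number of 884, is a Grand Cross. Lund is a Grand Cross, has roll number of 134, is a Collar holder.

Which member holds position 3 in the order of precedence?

By the first rule: Ferreira and Lund (both a Collar holder); then Pereira, Mendoza and Saleh (each not a Collar holder).
Ferreira and Lund are each Grand Cross, so the next rule applies.
Ferreira and Lund both have roll number 134, so the next rule applies.
Among Ferreira and Lund, alphabetically by surname: Ferreira before Lund.
Among Pereira, Mendoza and Saleh, by grade within the Order: Pereira (Grand Cross) before Mendoza and Saleh (Commander).
Mendoza and Saleh both have roll number 251, so the next rule applies.
Among Mendoza and Saleh, alphabetically by surname: Mendoza before Saleh.
Order: Ferreira, Lund, Pereira, Mendoza, Saleh.

Pereira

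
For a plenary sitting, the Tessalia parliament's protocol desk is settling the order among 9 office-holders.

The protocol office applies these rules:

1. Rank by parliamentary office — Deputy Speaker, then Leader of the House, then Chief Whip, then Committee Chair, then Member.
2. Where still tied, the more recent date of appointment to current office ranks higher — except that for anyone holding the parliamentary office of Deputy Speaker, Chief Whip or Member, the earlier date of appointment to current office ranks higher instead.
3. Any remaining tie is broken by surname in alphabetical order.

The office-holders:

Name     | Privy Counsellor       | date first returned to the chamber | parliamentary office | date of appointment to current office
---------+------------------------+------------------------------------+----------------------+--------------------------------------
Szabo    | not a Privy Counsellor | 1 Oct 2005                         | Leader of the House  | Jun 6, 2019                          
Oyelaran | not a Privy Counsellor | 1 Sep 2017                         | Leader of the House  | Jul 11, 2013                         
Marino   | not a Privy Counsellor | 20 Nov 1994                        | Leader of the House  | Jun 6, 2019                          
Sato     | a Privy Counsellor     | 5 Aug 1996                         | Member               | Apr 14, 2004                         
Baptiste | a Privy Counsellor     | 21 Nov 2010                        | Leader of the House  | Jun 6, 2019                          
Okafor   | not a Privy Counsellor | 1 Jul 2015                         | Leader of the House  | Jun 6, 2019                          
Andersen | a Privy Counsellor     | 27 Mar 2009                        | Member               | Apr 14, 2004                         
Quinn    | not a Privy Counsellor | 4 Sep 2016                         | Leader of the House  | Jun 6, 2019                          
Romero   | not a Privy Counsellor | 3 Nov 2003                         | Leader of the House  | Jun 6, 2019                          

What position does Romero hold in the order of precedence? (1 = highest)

By parliamentary office: Baptiste, Marino, Okafor, Quinn, Romero, Szabo and Oyelaran (Leader of the House); then Andersen and Sato (Member).
Among Baptiste, Marino, Okafor, Quinn, Romero, Szabo and Oyelaran, by date of appointment to current office (later first): Baptiste, Marino, Okafor, Quinn, Romero and Szabo (Jun 6, 2019) before Oyelaran (Jul 11, 2013).
Among Baptiste, Marino, Okafor, Quinn, Romero and Szabo, alphabetically by surname: Baptiste before Marino before Okafor before Quinn before Romero before Szabo.
Andersen and Sato both have date of appointment to current office Apr 14, 2004, so the next rule applies.
Among Andersen and Sato, alphabetically by surname: Andersen before Sato.
Order: Baptiste, Marino, Okafor, Quinn, Romero, Szabo, Oyelaran, Andersen, Sato. So position 5.

5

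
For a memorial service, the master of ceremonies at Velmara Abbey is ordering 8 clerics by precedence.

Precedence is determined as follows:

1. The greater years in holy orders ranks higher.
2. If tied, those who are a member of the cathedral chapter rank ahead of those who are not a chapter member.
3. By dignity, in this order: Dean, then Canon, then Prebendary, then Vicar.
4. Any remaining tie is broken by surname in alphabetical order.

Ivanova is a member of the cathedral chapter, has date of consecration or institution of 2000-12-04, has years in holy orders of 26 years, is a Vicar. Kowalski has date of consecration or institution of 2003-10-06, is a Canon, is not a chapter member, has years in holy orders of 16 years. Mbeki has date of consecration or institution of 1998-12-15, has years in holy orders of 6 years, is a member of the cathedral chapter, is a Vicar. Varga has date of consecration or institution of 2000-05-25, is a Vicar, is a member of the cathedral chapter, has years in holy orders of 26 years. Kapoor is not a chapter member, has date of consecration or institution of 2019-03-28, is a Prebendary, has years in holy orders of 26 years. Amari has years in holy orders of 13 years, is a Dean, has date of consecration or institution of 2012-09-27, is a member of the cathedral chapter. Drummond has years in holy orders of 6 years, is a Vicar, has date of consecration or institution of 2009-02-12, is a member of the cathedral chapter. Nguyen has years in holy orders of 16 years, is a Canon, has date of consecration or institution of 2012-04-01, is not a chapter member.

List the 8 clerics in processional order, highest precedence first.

Ivanova, Varga, Kapoor, Kowalski, Nguyen, Amari, Drummond, Mbeki

By years in holy orders (higher first): Ivanova, Varga and Kapoor (each 26 years); then Kowalski and Nguyen (both 16 years); then Amari (13 years); then Drummond and Mbeki (both 6 years).
Among Ivanova, Varga and Kapoor, a member of the cathedral chapter before not a chapter member: Ivanova and Varga (a member of the cathedral chapter) before Kapoor (not a chapter member).
Ivanova and Varga are each Vicar, so the next rule applies.
Among Ivanova and Varga, alphabetically by surname: Ivanova before Varga.
Kowalski and Nguyen are each not a chapter member, so the next rule applies.
Kowalski and Nguyen are each Canon, so the next rule applies.
Among Kowalski and Nguyen, alphabetically by surname: Kowalski before Nguyen.
Drummond and Mbeki are each a member of the cathedral chapter, so the next rule applies.
Drummond and Mbeki are each Vicar, so the next rule applies.
Among Drummond and Mbeki, alphabetically by surname: Drummond before Mbeki.
Full order: Ivanova, Varga, Kapoor, Kowalski, Nguyen, Amari, Drummond, Mbeki.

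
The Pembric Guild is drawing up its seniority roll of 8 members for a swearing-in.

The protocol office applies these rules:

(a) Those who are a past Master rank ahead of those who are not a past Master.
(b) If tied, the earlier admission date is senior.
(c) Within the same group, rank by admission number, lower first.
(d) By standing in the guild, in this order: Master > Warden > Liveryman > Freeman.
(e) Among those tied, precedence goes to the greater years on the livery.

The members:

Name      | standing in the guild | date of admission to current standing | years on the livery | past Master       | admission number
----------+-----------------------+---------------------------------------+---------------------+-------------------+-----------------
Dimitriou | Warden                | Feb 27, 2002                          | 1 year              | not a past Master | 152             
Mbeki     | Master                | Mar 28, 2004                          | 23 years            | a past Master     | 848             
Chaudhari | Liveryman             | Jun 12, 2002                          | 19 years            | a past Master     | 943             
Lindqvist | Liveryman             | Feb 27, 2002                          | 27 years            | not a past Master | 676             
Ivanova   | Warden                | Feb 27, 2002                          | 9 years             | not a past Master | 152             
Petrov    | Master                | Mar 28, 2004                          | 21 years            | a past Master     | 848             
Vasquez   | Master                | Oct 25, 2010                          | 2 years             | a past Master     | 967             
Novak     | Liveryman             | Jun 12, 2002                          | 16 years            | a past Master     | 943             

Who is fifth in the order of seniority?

Vasquez

By the first rule: Chaudhari, Novak, Mbeki, Petrov and Vasquez (each a past Master); then Ivanova, Dimitriou and Lindqvist (each not a past Master).
Among Chaudhari, Novak, Mbeki, Petrov and Vasquez, by date of admission to current standing (earlier first): Chaudhari and Novak (Jun 12, 2002) before Mbeki and Petrov (Mar 28, 2004) before Vasquez (Oct 25, 2010).
Chaudhari and Novak both have admission number 943, so the next rule applies.
Chaudhari and Novak are each Liveryman, so the next rule applies.
Among Chaudhari and Novak, by years on the livery (higher first): Chaudhari (19 years) before Novak (16 years).
Mbeki and Petrov both have admission number 848, so the next rule applies.
Mbeki and Petrov are each Master, so the next rule applies.
Among Mbeki and Petrov, by years on the livery (higher first): Mbeki (23 years) before Petrov (21 years).
Ivanova, Dimitriou and Lindqvist all have date of admission to current standing Feb 27, 2002, so the next rule applies.
Among Ivanova, Dimitriou and Lindqvist, by admission number (lower first): Ivanova and Dimitriou (152) before Lindqvist (676).
Ivanova and Dimitriou are each Warden, so the next rule applies.
Among Ivanova and Dimitriou, by years on the livery (higher first): Ivanova (9 years) before Dimitriou (1 year).
Order: Chaudhari, Novak, Mbeki, Petrov, Vasquez, Ivanova, Dimitriou, Lindqvist.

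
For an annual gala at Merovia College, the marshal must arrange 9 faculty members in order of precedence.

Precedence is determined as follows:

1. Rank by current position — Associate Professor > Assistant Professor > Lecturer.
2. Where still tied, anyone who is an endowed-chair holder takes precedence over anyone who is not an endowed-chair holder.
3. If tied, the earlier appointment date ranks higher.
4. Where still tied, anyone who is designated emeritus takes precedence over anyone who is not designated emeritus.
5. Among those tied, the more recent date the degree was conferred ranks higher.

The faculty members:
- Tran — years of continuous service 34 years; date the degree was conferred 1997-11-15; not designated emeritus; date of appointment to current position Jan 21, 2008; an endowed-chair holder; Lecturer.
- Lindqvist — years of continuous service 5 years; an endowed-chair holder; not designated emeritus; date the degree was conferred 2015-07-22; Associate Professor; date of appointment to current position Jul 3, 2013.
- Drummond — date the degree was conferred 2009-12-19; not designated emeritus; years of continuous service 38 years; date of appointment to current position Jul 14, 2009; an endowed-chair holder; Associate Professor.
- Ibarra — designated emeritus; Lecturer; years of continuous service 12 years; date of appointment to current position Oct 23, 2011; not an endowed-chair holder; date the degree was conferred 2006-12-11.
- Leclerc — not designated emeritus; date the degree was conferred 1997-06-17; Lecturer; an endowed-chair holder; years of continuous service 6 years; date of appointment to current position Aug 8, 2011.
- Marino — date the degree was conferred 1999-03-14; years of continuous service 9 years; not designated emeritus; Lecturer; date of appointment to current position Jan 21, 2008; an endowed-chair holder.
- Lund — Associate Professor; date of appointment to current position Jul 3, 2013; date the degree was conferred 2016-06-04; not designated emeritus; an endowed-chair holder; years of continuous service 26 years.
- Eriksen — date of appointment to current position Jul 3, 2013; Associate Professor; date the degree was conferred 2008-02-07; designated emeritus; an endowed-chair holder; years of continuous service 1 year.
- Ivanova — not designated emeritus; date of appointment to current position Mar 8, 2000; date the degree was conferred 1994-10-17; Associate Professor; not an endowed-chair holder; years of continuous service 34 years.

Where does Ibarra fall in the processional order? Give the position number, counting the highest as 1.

By current position: Drummond, Eriksen, Lund, Lindqvist and Ivanova (Associate Professor); then Marino, Tran, Leclerc and Ibarra (Lecturer).
Among Drummond, Eriksen, Lund, Lindqvist and Ivanova, an endowed-chair holder before not an endowed-chair holder: Drummond, Eriksen, Lund and Lindqvist (an endowed-chair holder) before Ivanova (not an endowed-chair holder).
Among Drummond, Eriksen, Lund and Lindqvist, by date of appointment to current position (earlier first): Drummond (Jul 14, 2009) before Eriksen, Lund and Lindqvist (Jul 3, 2013).
Among Eriksen, Lund and Lindqvist, designated emeritus before not designated emeritus: Eriksen (designated emeritus) before Lund and Lindqvist (not designated emeritus).
Among Lund and Lindqvist, by date the degree was conferred (later first): Lund (2016-06-04) before Lindqvist (2015-07-22).
Among Marino, Tran, Leclerc and Ibarra, an endowed-chair holder before not an endowed-chair holder: Marino, Tran and Leclerc (an endowed-chair holder) before Ibarra (not an endowed-chair holder).
Among Marino, Tran and Leclerc, by date of appointment to current position (earlier first): Marino and Tran (Jan 21, 2008) before Leclerc (Aug 8, 2011).
Marino and Tran are each not designated emeritus, so the next rule applies.
Among Marino and Tran, by date the degree was conferred (later first): Marino (1999-03-14) before Tran (1997-11-15).
Order: Drummond, Eriksen, Lund, Lindqvist, Ivanova, Marino, Tran, Leclerc, Ibarra. So position 9.

9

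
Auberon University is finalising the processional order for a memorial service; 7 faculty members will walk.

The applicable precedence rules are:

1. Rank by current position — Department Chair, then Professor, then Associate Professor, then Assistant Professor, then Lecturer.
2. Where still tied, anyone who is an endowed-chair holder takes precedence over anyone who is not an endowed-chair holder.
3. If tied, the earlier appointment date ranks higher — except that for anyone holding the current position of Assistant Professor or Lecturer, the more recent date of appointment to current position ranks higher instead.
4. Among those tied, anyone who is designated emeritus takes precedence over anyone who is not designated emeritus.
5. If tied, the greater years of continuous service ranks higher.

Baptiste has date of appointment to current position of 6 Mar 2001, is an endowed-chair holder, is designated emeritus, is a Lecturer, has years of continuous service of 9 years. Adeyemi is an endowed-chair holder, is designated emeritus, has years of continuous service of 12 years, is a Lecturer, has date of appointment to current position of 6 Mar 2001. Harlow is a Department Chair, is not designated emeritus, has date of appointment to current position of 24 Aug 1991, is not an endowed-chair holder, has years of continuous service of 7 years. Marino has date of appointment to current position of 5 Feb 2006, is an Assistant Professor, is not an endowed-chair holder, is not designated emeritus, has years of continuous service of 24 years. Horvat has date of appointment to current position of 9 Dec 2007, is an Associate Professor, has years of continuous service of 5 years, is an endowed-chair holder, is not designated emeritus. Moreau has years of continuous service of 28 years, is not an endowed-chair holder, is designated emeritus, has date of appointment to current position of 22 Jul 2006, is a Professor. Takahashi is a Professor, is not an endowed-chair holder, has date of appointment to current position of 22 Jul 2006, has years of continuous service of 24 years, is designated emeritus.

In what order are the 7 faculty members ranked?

By current position: Harlow (Department Chair); then Moreau and Takahashi (Professor); then Horvat (Associate Professor); then Marino (Assistant Professor); then Adeyemi and Baptiste (Lecturer).
Moreau and Takahashi are each not an endowed-chair holder, so the next rule applies.
Moreau and Takahashi both have date of appointment to current position 22 Jul 2006, so the next rule applies.
Moreau and Takahashi are each designated emeritus, so the next rule applies.
Among Moreau and Takahashi, by years of continuous service (higher first): Moreau (28 years) before Takahashi (24 years).
Adeyemi and Baptiste are each an endowed-chair holder, so the next rule applies.
Adeyemi and Baptiste both have date of appointment to current position 6 Mar 2001, so the next rule applies.
Adeyemi and Baptiste are each designated emeritus, so the next rule applies.
Among Adeyemi and Baptiste, by years of continuous service (higher first): Adeyemi (12 years) before Baptiste (9 years).
Full order: Harlow, Moreau, Takahashi, Horvat, Marino, Adeyemi, Baptiste.

Harlow, Moreau, Takahashi, Horvat, Marino, Adeyemi, Baptiste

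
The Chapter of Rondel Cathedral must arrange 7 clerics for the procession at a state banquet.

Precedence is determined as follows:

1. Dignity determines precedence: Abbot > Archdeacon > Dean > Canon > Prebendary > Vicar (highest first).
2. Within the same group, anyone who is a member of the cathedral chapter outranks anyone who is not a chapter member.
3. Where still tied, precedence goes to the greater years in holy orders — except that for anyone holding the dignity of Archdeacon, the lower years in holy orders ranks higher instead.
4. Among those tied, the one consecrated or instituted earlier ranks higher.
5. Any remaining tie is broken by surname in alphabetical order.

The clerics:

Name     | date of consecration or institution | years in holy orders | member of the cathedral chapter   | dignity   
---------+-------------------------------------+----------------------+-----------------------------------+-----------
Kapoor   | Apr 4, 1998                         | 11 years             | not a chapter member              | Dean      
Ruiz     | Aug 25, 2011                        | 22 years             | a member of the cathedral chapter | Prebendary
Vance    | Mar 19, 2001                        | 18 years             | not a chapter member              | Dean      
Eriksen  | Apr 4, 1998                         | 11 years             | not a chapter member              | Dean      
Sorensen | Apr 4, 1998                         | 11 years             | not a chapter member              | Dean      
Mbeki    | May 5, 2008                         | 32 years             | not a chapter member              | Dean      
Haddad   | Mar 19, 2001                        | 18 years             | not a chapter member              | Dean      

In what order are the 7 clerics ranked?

By dignity: Mbeki, Haddad, Vance, Eriksen, Kapoor and Sorensen (Dean); then Ruiz (Prebendary).
Mbeki, Haddad, Vance, Eriksen, Kapoor and Sorensen are each not a chapter member, so the next rule applies.
Among Mbeki, Haddad, Vance, Eriksen, Kapoor and Sorensen, by years in holy orders (higher first): Mbeki (32 years) before Haddad and Vance (18 years) before Eriksen, Kapoor and Sorensen (11 years).
Haddad and Vance both have date of consecration or institution Mar 19, 2001, so the next rule applies.
Among Haddad and Vance, alphabetically by surname: Haddad before Vance.
Eriksen, Kapoor and Sorensen all have date of consecration or institution Apr 4, 1998, so the next rule applies.
Among Eriksen, Kapoor and Sorensen, alphabetically by surname: Eriksen before Kapoor before Sorensen.
Full order: Mbeki, Haddad, Vance, Eriksen, Kapoor, Sorensen, Ruiz.

Mbeki, Haddad, Vance, Eriksen, Kapoor, Sorensen, Ruiz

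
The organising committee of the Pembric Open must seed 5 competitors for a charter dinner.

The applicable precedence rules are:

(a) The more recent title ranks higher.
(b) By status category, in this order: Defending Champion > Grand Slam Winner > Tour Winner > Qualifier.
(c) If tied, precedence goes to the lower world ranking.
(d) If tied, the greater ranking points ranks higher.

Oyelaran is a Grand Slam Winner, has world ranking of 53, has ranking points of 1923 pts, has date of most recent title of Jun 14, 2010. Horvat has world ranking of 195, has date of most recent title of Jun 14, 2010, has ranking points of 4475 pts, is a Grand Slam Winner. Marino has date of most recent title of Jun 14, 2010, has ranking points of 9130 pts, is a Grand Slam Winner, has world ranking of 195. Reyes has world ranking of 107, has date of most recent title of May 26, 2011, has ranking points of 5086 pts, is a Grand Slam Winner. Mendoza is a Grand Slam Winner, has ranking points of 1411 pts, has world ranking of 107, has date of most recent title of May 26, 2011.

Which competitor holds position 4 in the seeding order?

Marino

By date of most recent title (later first): Reyes and Mendoza (both May 26, 2011); then Oyelaran, Marino and Horvat (each Jun 14, 2010).
Reyes and Mendoza are each Grand Slam Winner, so the next rule applies.
Reyes and Mendoza both have world ranking 107, so the next rule applies.
Among Reyes and Mendoza, by ranking points (higher first): Reyes (5086 pts) before Mendoza (1411 pts).
Oyelaran, Marino and Horvat are each Grand Slam Winner, so the next rule applies.
Among Oyelaran, Marino and Horvat, by world ranking (lower first): Oyelaran (53) before Marino and Horvat (195).
Among Marino and Horvat, by ranking points (higher first): Marino (9130 pts) before Horvat (4475 pts).
Order: Reyes, Mendoza, Oyelaran, Marino, Horvat.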